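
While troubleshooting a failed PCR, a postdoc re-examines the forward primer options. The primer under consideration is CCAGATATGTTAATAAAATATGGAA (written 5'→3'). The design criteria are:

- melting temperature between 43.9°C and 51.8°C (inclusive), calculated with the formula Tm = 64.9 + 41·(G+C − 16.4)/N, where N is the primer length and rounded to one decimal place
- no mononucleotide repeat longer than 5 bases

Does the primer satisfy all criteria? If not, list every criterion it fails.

Base counts: A=12, T=7, G=4, C=2 (length 25).
Tm: Tm = 64.9 + 41·(6 − 16.4)/25 = 47.8°C ✓
homopolymer run: longest run = 4 ✓

Meets all criteria.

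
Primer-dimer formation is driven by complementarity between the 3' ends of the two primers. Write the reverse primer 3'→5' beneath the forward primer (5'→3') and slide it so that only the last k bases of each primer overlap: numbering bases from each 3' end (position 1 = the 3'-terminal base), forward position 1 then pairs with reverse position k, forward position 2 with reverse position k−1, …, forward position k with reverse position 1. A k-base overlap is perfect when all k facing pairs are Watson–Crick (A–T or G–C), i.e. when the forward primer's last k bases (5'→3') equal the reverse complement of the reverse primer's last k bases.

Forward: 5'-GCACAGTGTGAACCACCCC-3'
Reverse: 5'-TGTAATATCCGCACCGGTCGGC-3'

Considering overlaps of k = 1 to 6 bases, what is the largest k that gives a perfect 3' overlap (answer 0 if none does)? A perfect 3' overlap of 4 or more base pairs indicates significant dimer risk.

Last 6 bases (5'→3') — forward …CACCCC, reverse …GTCGGC.
Reverse complement of the reverse primer's last 6 bases: GCCGAC; its first k bases are the reverse complement of the reverse primer's last k bases, so a perfect k-base overlap needs the forward primer's last k bases to equal them.
Comparing (forward last k vs required): k=1: C vs G ✗; k=2: CC vs GC ✗; k=3: CCC vs GCC ✗; k=4: CCCC vs GCCG ✗; k=5: ACCCC vs GCCGA ✗; k=6: CACCCC vs GCCGAC ✗.
No overlap length from 1 to 6 is perfect, so the longest perfect 3' overlap is 0.

Longest perfect overlap: 0 complementary base pairs; below the dimer-risk threshold (threshold 4).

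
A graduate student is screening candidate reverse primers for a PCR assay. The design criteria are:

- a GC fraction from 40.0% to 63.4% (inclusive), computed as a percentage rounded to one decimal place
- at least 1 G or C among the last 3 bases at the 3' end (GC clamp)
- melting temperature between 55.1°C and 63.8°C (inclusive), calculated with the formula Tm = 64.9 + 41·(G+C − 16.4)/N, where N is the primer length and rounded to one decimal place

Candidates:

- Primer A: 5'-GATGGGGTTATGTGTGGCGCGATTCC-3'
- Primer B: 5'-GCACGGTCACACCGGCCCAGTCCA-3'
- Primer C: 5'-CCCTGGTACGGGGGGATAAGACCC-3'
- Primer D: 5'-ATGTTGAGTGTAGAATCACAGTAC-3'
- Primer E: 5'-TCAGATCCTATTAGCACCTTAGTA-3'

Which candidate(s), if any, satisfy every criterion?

Primer A (26 nt, A=3 T=8 G=11 C=4): GC 15/26 = 57.7% ✓; 3' end TCC has 2 G/C ✓; Tm = 64.9 + 41·(15 − 16.4)/26 = 62.7°C ✓ — passes.
Primer B (24 nt, A=5 T=2 G=6 C=11): GC 17/24 = 70.8%, outside 40.0–63.4% ✗; 3' end CCA has 2 G/C ✓; Tm = 64.9 + 41·(17 − 16.4)/24 = 65.9°C, outside 55.1–63.8°C ✗ — fails.
Primer C (24 nt, A=5 T=3 G=9 C=7): GC 16/24 = 66.7%, outside 40.0–63.4% ✗; 3' end CCC has 3 G/C ✓; Tm = 64.9 + 41·(16 − 16.4)/24 = 64.2°C, outside 55.1–63.8°C ✗ — fails.
Primer D (24 nt, A=8 T=7 G=6 C=3): GC 9/24 = 37.5%, outside 40.0–63.4% ✗; 3' end TAC has 1 G/C ✓; Tm = 64.9 + 41·(9 − 16.4)/24 = 52.3°C, outside 55.1–63.8°C ✗ — fails.
Primer E (24 nt, A=7 T=8 G=3 C=6): GC 9/24 = 37.5%, outside 40.0–63.4% ✗; 3' end GTA has 1 G/C ✓; Tm = 64.9 + 41·(9 − 16.4)/24 = 52.3°C, outside 55.1–63.8°C ✗ — fails.

Primer A only.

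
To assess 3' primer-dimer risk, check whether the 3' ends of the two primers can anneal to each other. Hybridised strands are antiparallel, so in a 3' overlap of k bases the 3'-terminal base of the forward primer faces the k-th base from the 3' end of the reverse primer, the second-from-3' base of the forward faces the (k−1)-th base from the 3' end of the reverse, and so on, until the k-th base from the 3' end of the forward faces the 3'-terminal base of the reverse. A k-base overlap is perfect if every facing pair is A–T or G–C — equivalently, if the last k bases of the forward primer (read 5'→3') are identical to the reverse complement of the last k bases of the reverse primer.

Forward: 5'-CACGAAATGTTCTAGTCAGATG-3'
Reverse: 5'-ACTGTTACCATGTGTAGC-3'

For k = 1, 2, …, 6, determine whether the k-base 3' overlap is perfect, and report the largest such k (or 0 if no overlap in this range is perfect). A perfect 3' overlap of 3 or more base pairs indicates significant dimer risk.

Last 6 bases (5'→3') — forward …CAGATG, reverse …TGTAGC.
Reverse complement of the reverse primer's last 6 bases: GCTACA; its first k bases are the reverse complement of the reverse primer's last k bases, so a perfect k-base overlap needs the forward primer's last k bases to equal them.
Comparing (forward last k vs required): k=1: G vs G ✓; k=2: TG vs GC ✗; k=3: ATG vs GCT ✗; k=4: GATG vs GCTA ✗; k=5: AGATG vs GCTAC ✗; k=6: CAGATG vs GCTACA ✗.
Only k = 1 is perfect, so the longest perfect 3' overlap is 1.

Longest perfect overlap: 1 complementary base pair; below the dimer-risk threshold (threshold 3).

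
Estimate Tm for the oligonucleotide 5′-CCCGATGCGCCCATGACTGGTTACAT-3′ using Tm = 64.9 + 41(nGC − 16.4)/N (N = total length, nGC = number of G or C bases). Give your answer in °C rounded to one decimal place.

62.7°C

Base counts: A=5, T=6, G=6, C=9; G+C = 15, N = 26.
Tm = 64.9 + 41·(15 − 16.4)/26 = 64.9 + -57.40/26 = 62.7°C.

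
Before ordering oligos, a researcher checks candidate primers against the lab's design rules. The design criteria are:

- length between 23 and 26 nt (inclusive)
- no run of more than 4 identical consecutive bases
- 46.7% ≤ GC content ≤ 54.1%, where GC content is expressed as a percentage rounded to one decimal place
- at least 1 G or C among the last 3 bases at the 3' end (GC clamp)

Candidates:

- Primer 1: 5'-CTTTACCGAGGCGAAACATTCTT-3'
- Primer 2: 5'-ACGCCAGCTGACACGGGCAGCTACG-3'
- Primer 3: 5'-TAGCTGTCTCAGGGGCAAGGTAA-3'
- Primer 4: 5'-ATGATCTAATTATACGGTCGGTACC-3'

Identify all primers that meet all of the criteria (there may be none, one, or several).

None of the candidates satisfy all criteria.

Primer 1 (23 nt, A=6 T=7 G=4 C=6): length 23 ✓; longest run = 3 ✓; GC 10/23 = 43.5%, outside 46.7–54.1% ✗; 3' end CTT has 1 G/C ✓ — fails.
Primer 2 (25 nt, A=6 T=2 G=8 C=9): length 25 ✓; longest run = 3 ✓; GC 17/25 = 68.0%, outside 46.7–54.1% ✗; 3' end ACG has 2 G/C ✓ — fails.
Primer 3 (23 nt, A=6 T=5 G=8 C=4): length 23 ✓; longest run = 4 ✓; GC 12/23 = 52.2% ✓; 3' end TAA has 0 G/C, need ≥1 ✗ — fails.
Primer 4 (25 nt, A=7 T=8 G=5 C=5): length 25 ✓; longest run = 2 ✓; GC 10/25 = 40.0%, outside 46.7–54.1% ✗; 3' end ACC has 2 G/C ✓ — fails.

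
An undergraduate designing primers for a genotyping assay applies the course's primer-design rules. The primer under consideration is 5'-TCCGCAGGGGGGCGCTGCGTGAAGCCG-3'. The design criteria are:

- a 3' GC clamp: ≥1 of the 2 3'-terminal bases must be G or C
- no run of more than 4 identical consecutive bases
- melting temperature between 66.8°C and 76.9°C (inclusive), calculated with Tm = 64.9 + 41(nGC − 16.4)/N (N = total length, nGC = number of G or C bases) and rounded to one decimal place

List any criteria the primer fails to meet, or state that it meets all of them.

Fails: homopolymer run.

Base counts: A=3, T=3, G=13, C=8 (length 27).
GC clamp: 3' end CG has 2 G/C ✓
homopolymer run: longest run = 6, exceeds 4 ✗
Tm: Tm = 64.9 + 41·(21 − 16.4)/27 = 71.9°C ✓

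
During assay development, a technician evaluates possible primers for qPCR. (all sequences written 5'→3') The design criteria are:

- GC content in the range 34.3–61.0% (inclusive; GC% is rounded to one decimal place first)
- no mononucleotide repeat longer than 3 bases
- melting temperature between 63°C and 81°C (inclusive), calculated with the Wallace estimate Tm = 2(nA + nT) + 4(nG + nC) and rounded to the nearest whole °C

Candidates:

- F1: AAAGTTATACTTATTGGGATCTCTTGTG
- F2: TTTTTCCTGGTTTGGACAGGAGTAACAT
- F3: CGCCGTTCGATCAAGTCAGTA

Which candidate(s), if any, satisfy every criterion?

F1 (28 nt, A=7 T=12 G=6 C=3): GC 9/28 = 32.1%, outside 34.3–61.0% ✗; longest run = 3 ✓; Tm = 2·19 + 4·9 = 74°C ✓ — fails.
F2 (28 nt, A=6 T=11 G=7 C=4): GC 11/28 = 39.3% ✓; longest run = 5, exceeds 3 ✗; Tm = 2·17 + 4·11 = 78°C ✓ — fails.
F3 (21 nt, A=5 T=5 G=5 C=6): GC 11/21 = 52.4% ✓; longest run = 2 ✓; Tm = 2·10 + 4·11 = 64°C ✓ — passes.

F3 only.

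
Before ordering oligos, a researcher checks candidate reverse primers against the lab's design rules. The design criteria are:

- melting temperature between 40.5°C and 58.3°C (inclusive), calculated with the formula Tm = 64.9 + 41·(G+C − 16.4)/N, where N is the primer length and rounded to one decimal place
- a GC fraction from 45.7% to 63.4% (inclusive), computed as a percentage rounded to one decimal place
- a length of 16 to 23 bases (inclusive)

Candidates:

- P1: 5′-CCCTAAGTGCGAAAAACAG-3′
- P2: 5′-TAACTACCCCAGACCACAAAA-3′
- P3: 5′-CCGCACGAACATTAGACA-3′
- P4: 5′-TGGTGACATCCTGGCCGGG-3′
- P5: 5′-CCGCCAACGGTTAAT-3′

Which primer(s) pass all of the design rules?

P1 (19 nt, A=8 T=2 G=4 C=5): Tm = 64.9 + 41·(9 − 16.4)/19 = 48.9°C ✓; GC 9/19 = 47.4% ✓; length 19 ✓ — passes.
P2 (21 nt, A=10 T=2 G=1 C=8): Tm = 64.9 + 41·(9 − 16.4)/21 = 50.5°C ✓; GC 9/21 = 42.9%, outside 45.7–63.4% ✗; length 21 ✓ — fails.
P3 (18 nt, A=7 T=2 G=3 C=6): Tm = 64.9 + 41·(9 − 16.4)/18 = 48.0°C ✓; GC 9/18 = 50.0% ✓; length 18 ✓ — passes.
P4 (19 nt, A=2 T=4 G=8 C=5): Tm = 64.9 + 41·(13 − 16.4)/19 = 57.6°C ✓; GC 13/19 = 68.4%, outside 45.7–63.4% ✗; length 19 ✓ — fails.
P5 (15 nt, A=4 T=3 G=3 C=5): Tm = 64.9 + 41·(8 − 16.4)/15 = 41.9°C ✓; GC 8/15 = 53.3% ✓; length 15, outside 16–23 ✗ — fails.

P1 and P3.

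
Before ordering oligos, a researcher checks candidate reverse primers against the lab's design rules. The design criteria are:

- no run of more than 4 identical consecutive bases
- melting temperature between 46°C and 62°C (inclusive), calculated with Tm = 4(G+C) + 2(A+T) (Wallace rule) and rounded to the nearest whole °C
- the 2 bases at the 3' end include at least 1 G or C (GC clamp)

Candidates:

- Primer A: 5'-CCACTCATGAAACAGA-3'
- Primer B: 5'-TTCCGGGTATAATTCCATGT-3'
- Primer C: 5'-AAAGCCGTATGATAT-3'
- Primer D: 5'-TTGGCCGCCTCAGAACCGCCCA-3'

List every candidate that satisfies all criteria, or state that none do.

Primer A (16 nt, A=7 T=2 G=2 C=5): longest run = 3 ✓; Tm = 2·9 + 4·7 = 46°C ✓; 3' end GA has 1 G/C ✓ — passes.
Primer B (20 nt, A=4 T=8 G=4 C=4): longest run = 3 ✓; Tm = 2·12 + 4·8 = 56°C ✓; 3' end GT has 1 G/C ✓ — passes.
Primer C (15 nt, A=6 T=4 G=3 C=2): longest run = 3 ✓; Tm = 2·10 + 4·5 = 40°C, outside 46–62°C ✗; 3' end AT has 0 G/C, need ≥1 ✗ — fails.
Primer D (22 nt, A=4 T=3 G=5 C=10): longest run = 3 ✓; Tm = 2·7 + 4·15 = 74°C, outside 46–62°C ✗; 3' end CA has 1 G/C ✓ — fails.

Primer A and Primer B.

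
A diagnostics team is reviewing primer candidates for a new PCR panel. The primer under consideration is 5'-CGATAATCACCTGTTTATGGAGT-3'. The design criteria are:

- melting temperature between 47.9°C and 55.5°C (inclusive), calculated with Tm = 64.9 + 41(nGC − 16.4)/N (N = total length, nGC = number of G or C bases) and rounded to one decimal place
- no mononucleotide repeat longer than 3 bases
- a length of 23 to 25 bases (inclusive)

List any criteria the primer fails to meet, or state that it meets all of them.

Base counts: A=6, T=8, G=5, C=4 (length 23).
Tm: Tm = 64.9 + 41·(9 − 16.4)/23 = 51.7°C ✓
homopolymer run: longest run = 3 ✓
length: length 23 ✓

Meets all criteria.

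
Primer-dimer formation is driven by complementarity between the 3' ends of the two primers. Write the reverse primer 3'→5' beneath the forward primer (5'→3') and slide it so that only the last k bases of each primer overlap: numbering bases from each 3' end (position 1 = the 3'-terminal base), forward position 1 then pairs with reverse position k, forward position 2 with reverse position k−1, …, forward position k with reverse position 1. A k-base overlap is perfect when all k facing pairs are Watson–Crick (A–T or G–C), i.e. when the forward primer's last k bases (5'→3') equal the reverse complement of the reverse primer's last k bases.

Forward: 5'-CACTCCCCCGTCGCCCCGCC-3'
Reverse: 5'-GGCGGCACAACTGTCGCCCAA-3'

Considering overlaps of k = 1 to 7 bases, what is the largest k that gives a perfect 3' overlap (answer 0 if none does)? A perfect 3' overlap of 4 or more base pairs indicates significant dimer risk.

Last 7 bases (5'→3') — forward …CCCCGCC, reverse …CGCCCAA.
Reverse complement of the reverse primer's last 7 bases: TTGGGCG; its first k bases are the reverse complement of the reverse primer's last k bases, so a perfect k-base overlap needs the forward primer's last k bases to equal them.
Comparing (forward last k vs required): k=1: C vs T ✗; k=2: CC vs TT ✗; k=3: GCC vs TTG ✗; k=4: CGCC vs TTGG ✗; k=5: CCGCC vs TTGGG ✗; k=6: CCCGCC vs TTGGGC ✗; k=7: CCCCGCC vs TTGGGCG ✗.
No overlap length from 1 to 7 is perfect, so the longest perfect 3' overlap is 0.

Longest perfect overlap: 0 complementary base pairs; below the dimer-risk threshold (threshold 4).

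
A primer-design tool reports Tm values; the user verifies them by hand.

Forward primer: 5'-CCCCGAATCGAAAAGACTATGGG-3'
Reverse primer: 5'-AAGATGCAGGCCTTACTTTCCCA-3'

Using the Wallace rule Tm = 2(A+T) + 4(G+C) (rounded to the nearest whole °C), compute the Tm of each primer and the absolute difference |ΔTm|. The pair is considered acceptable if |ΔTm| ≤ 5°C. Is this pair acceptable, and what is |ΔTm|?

Forward: A=8 T=3 G=6 C=6 → Tm = 2·11 + 4·12 = 70°C.
Reverse: A=6 T=6 G=4 C=7 → Tm = 2·12 + 4·11 = 68°C.
|ΔTm| = |70 − 68| = 2°C, ≤ 5°C.

|ΔTm| = 2°C; the pair is acceptable.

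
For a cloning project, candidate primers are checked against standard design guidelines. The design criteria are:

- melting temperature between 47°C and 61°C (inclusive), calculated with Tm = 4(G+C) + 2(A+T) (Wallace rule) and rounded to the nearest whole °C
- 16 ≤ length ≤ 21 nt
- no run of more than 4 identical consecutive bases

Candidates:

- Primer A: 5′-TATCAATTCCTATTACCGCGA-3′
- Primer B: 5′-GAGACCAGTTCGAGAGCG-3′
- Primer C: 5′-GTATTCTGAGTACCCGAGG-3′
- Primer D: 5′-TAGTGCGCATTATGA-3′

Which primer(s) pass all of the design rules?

Primer A, Primer B and Primer C.

Primer A (21 nt, A=6 T=7 G=2 C=6): Tm = 2·13 + 4·8 = 58°C ✓; length 21 ✓; longest run = 2 ✓ — passes.
Primer B (18 nt, A=5 T=2 G=7 C=4): Tm = 2·7 + 4·11 = 58°C ✓; length 18 ✓; longest run = 2 ✓ — passes.
Primer C (19 nt, A=4 T=5 G=6 C=4): Tm = 2·9 + 4·10 = 58°C ✓; length 19 ✓; longest run = 3 ✓ — passes.
Primer D (15 nt, A=4 T=5 G=4 C=2): Tm = 2·9 + 4·6 = 42°C, outside 47–61°C ✗; length 15, outside 16–21 ✗; longest run = 2 ✓ — fails.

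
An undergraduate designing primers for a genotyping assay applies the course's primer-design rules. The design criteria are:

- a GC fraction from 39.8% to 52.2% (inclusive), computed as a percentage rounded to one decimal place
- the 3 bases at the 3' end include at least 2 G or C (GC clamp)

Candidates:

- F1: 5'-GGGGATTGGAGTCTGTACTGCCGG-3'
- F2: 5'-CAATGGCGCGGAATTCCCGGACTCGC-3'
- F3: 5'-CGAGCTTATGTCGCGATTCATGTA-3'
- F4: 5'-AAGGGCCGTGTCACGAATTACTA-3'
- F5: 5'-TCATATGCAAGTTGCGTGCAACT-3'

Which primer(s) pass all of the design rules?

F1 (24 nt, A=3 T=6 G=11 C=4): GC 15/24 = 62.5%, outside 39.8–52.2% ✗; 3' end CGG has 3 G/C ✓ — fails.
F2 (26 nt, A=5 T=4 G=8 C=9): GC 17/26 = 65.4%, outside 39.8–52.2% ✗; 3' end CGC has 3 G/C ✓ — fails.
F3 (24 nt, A=5 T=8 G=6 C=5): GC 11/24 = 45.8% ✓; 3' end GTA has 1 G/C, need ≥2 ✗ — fails.
F4 (23 nt, A=7 T=5 G=6 C=5): GC 11/23 = 47.8% ✓; 3' end CTA has 1 G/C, need ≥2 ✗ — fails.
F5 (23 nt, A=6 T=7 G=5 C=5): GC 10/23 = 43.5% ✓; 3' end ACT has 1 G/C, need ≥2 ✗ — fails.

None of the candidates satisfy all criteria.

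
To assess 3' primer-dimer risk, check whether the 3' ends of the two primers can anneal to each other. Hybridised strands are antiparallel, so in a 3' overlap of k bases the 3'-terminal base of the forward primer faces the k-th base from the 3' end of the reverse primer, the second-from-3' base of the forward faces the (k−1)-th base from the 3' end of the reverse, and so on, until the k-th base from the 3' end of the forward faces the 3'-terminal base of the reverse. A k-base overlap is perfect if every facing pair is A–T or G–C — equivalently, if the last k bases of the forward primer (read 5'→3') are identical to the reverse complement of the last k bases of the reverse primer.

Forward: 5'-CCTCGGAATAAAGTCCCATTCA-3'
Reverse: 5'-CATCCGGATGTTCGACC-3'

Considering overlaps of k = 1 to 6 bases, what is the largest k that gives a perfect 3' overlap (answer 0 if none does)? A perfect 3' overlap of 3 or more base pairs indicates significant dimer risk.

Longest perfect overlap: 0 complementary base pairs; below the dimer-risk threshold (threshold 3).

Last 6 bases (5'→3') — forward …CATTCA, reverse …TCGACC.
Reverse complement of the reverse primer's last 6 bases: GGTCGA; its first k bases are the reverse complement of the reverse primer's last k bases, so a perfect k-base overlap needs the forward primer's last k bases to equal them.
Comparing (forward last k vs required): k=1: A vs G ✗; k=2: CA vs GG ✗; k=3: TCA vs GGT ✗; k=4: TTCA vs GGTC ✗; k=5: ATTCA vs GGTCG ✗; k=6: CATTCA vs GGTCGA ✗.
No overlap length from 1 to 6 is perfect, so the longest perfect 3' overlap is 0.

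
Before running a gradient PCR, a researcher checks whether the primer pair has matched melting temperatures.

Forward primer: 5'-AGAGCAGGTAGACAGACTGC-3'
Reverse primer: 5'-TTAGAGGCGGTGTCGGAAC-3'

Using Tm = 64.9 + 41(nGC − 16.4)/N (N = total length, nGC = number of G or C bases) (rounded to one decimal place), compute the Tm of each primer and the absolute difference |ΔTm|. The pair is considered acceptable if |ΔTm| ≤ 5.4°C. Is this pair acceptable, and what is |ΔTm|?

Forward: G+C = 11, N = 20 → Tm = 64.9 + 41·(11 − 16.4)/20 = 53.8°C.
Reverse: G+C = 11, N = 19 → Tm = 64.9 + 41·(11 − 16.4)/19 = 53.2°C.
|ΔTm| = |53.8 − 53.2| = 0.6°C, ≤ 5.4°C.

|ΔTm| = 0.6°C; the pair is acceptable.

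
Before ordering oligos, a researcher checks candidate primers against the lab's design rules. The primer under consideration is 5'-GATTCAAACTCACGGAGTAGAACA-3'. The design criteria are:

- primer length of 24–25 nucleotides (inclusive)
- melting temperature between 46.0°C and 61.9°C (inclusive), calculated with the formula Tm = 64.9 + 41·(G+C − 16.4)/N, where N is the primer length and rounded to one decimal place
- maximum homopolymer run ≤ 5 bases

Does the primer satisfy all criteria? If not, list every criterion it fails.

Base counts: A=10, T=4, G=5, C=5 (length 24).
length: length 24 ✓
Tm: Tm = 64.9 + 41·(10 − 16.4)/24 = 54.0°C ✓
homopolymer run: longest run = 3 ✓

Meets all criteria.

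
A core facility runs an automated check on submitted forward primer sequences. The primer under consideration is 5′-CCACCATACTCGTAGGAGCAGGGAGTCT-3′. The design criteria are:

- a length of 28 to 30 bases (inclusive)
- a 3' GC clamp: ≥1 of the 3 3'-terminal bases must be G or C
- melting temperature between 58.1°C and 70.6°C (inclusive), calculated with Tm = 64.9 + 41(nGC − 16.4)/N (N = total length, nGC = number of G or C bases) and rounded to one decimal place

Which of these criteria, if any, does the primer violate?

Meets all criteria.

Base counts: A=7, T=5, G=8, C=8 (length 28).
length: length 28 ✓
GC clamp: 3' end TCT has 1 G/C ✓
Tm: Tm = 64.9 + 41·(16 − 16.4)/28 = 64.3°C ✓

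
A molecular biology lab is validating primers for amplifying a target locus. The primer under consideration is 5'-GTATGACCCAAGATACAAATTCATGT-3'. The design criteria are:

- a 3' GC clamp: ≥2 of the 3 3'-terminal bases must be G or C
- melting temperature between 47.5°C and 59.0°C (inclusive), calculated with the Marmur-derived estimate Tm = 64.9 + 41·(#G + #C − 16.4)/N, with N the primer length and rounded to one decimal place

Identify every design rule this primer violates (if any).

Base counts: A=10, T=7, G=4, C=5 (length 26).
GC clamp: 3' end TGT has 1 G/C, need ≥2 ✗
Tm: Tm = 64.9 + 41·(9 − 16.4)/26 = 53.2°C ✓

Fails: GC clamp.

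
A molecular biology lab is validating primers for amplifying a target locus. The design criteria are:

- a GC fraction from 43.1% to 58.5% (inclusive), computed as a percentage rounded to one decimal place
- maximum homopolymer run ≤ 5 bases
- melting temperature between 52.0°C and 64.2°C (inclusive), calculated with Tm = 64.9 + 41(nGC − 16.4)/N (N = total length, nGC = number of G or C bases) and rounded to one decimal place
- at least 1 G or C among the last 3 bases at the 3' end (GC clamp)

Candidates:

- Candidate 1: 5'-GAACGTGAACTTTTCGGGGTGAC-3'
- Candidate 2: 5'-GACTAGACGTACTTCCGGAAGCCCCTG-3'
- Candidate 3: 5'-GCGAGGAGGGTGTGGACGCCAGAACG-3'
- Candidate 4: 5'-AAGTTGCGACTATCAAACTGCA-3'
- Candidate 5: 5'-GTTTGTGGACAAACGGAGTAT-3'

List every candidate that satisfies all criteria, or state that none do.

Candidate 1 only.

Candidate 1 (23 nt, A=5 T=6 G=8 C=4): GC 12/23 = 52.2% ✓; longest run = 4 ✓; Tm = 64.9 + 41·(12 − 16.4)/23 = 57.1°C ✓; 3' end GAC has 2 G/C ✓ — passes.
Candidate 2 (27 nt, A=6 T=5 G=7 C=9): GC 16/27 = 59.3%, outside 43.1–58.5% ✗; longest run = 4 ✓; Tm = 64.9 + 41·(16 − 16.4)/27 = 64.3°C, outside 52.0–64.2°C ✗; 3' end CTG has 2 G/C ✓ — fails.
Candidate 3 (26 nt, A=6 T=2 G=13 C=5): GC 18/26 = 69.2%, outside 43.1–58.5% ✗; longest run = 3 ✓; Tm = 64.9 + 41·(18 − 16.4)/26 = 67.4°C, outside 52.0–64.2°C ✗; 3' end ACG has 2 G/C ✓ — fails.
Candidate 4 (22 nt, A=8 T=5 G=4 C=5): GC 9/22 = 40.9%, outside 43.1–58.5% ✗; longest run = 3 ✓; Tm = 64.9 + 41·(9 − 16.4)/22 = 51.1°C, outside 52.0–64.2°C ✗; 3' end GCA has 2 G/C ✓ — fails.
Candidate 5 (21 nt, A=6 T=6 G=7 C=2): GC 9/21 = 42.9%, outside 43.1–58.5% ✗; longest run = 3 ✓; Tm = 64.9 + 41·(9 − 16.4)/21 = 50.5°C, outside 52.0–64.2°C ✗; 3' end TAT has 0 G/C, need ≥1 ✗ — fails.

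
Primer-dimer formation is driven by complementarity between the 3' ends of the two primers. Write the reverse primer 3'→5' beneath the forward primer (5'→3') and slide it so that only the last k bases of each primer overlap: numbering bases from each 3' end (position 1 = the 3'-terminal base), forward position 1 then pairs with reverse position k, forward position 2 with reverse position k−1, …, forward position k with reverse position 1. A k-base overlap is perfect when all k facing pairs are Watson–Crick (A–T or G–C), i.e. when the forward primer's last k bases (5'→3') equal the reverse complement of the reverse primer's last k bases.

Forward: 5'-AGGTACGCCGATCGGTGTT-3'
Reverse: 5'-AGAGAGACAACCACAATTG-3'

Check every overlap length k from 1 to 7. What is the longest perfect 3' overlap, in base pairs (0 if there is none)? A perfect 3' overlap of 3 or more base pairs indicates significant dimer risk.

Last 7 bases (5'→3') — forward …CGGTGTT, reverse …ACAATTG.
Reverse complement of the reverse primer's last 7 bases: CAATTGT; its first k bases are the reverse complement of the reverse primer's last k bases, so a perfect k-base overlap needs the forward primer's last k bases to equal them.
Comparing (forward last k vs required): k=1: T vs C ✗; k=2: TT vs CA ✗; k=3: GTT vs CAA ✗; k=4: TGTT vs CAAT ✗; k=5: GTGTT vs CAATT ✗; k=6: GGTGTT vs CAATTG ✗; k=7: CGGTGTT vs CAATTGT ✗.
No overlap length from 1 to 7 is perfect, so the longest perfect 3' overlap is 0.

Longest perfect overlap: 0 complementary base pairs; below the dimer-risk threshold (threshold 3).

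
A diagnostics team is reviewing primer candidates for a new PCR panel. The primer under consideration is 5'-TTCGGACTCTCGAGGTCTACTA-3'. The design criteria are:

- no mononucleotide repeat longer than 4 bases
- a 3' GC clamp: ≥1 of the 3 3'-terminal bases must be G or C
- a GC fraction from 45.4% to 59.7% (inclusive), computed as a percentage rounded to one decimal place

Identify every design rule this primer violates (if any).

Base counts: A=4, T=7, G=5, C=6 (length 22).
homopolymer run: longest run = 2 ✓
GC clamp: 3' end CTA has 1 G/C ✓
GC content: GC 11/22 = 50.0% ✓

Meets all criteria.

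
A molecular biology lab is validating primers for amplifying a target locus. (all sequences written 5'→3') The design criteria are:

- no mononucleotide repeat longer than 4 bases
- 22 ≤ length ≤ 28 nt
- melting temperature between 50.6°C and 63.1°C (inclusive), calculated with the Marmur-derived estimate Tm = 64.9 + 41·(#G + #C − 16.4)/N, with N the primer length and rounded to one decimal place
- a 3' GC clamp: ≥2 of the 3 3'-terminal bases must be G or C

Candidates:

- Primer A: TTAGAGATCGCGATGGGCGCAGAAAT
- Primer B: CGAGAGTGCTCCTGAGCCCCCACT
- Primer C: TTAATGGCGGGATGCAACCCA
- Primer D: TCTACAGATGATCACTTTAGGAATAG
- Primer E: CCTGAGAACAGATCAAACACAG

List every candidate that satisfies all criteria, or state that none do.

Primer A (26 nt, A=8 T=5 G=9 C=4): longest run = 3 ✓; length 26 ✓; Tm = 64.9 + 41·(13 − 16.4)/26 = 59.5°C ✓; 3' end AAT has 0 G/C, need ≥2 ✗ — fails.
Primer B (24 nt, A=4 T=4 G=6 C=10): longest run = 5, exceeds 4 ✗; length 24 ✓; Tm = 64.9 + 41·(16 − 16.4)/24 = 64.2°C, outside 50.6–63.1°C ✗; 3' end ACT has 1 G/C, need ≥2 ✗ — fails.
Primer C (21 nt, A=6 T=4 G=6 C=5): longest run = 3 ✓; length 21, outside 22–28 ✗; Tm = 64.9 + 41·(11 − 16.4)/21 = 54.4°C ✓; 3' end CCA has 2 G/C ✓ — fails.
Primer D (26 nt, A=9 T=8 G=5 C=4): longest run = 3 ✓; length 26 ✓; Tm = 64.9 + 41·(9 − 16.4)/26 = 53.2°C ✓; 3' end TAG has 1 G/C, need ≥2 ✗ — fails.
Primer E (22 nt, A=10 T=2 G=4 C=6): longest run = 3 ✓; length 22 ✓; Tm = 64.9 + 41·(10 − 16.4)/22 = 53.0°C ✓; 3' end CAG has 2 G/C ✓ — passes.

Primer E only.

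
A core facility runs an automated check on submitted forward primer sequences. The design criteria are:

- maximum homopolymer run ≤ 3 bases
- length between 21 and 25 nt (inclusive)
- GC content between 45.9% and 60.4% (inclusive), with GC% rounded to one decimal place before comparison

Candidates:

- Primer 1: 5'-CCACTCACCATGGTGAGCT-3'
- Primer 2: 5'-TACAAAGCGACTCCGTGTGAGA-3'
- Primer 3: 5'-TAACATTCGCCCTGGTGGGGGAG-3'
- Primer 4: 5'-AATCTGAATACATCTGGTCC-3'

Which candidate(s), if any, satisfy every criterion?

Primer 1 (19 nt, A=4 T=4 G=4 C=7): longest run = 2 ✓; length 19, outside 21–25 ✗; GC 11/19 = 57.9% ✓ — fails.
Primer 2 (22 nt, A=7 T=4 G=6 C=5): longest run = 3 ✓; length 22 ✓; GC 11/22 = 50.0% ✓ — passes.
Primer 3 (23 nt, A=4 T=5 G=9 C=5): longest run = 5, exceeds 3 ✗; length 23 ✓; GC 14/23 = 60.9%, outside 45.9–60.4% ✗ — fails.
Primer 4 (20 nt, A=6 T=6 G=3 C=5): longest run = 2 ✓; length 20, outside 21–25 ✗; GC 8/20 = 40.0%, outside 45.9–60.4% ✗ — fails.

Primer 2 only.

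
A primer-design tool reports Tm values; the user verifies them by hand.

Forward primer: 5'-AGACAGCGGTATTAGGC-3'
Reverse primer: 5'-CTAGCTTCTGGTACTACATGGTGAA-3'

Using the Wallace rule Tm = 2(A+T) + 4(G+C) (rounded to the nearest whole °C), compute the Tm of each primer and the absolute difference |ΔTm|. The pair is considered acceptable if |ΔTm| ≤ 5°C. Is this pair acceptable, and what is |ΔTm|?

|ΔTm| = 20°C; the pair is not acceptable.

Forward: A=5 T=3 G=6 C=3 → Tm = 2·8 + 4·9 = 52°C.
Reverse: A=6 T=8 G=6 C=5 → Tm = 2·14 + 4·11 = 72°C.
|ΔTm| = |52 − 72| = 20°C, > 5°C.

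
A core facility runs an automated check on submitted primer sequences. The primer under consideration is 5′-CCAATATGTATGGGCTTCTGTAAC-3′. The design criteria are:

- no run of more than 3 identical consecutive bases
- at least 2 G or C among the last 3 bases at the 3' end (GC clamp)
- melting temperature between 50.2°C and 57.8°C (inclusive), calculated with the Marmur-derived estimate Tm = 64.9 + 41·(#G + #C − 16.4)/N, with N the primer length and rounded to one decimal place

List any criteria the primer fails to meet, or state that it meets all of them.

Base counts: A=6, T=8, G=5, C=5 (length 24).
homopolymer run: longest run = 3 ✓
GC clamp: 3' end AAC has 1 G/C, need ≥2 ✗
Tm: Tm = 64.9 + 41·(10 − 16.4)/24 = 54.0°C ✓

Fails: GC clamp.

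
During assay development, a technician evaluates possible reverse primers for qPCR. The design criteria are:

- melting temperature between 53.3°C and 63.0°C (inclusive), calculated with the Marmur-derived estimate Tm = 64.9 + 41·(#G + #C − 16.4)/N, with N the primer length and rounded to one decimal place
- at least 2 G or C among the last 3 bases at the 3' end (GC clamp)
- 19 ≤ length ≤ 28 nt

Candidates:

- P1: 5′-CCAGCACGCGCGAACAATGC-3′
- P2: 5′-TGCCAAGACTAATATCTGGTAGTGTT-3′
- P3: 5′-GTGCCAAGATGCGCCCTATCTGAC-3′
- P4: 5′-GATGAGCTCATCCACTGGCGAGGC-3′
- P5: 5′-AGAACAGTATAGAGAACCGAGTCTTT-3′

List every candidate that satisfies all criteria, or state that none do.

P1 (20 nt, A=6 T=1 G=5 C=8): Tm = 64.9 + 41·(13 − 16.4)/20 = 57.9°C ✓; 3' end TGC has 2 G/C ✓; length 20 ✓ — passes.
P2 (26 nt, A=7 T=9 G=6 C=4): Tm = 64.9 + 41·(10 − 16.4)/26 = 54.8°C ✓; 3' end GTT has 1 G/C, need ≥2 ✗; length 26 ✓ — fails.
P3 (24 nt, A=5 T=5 G=6 C=8): Tm = 64.9 + 41·(14 − 16.4)/24 = 60.8°C ✓; 3' end GAC has 2 G/C ✓; length 24 ✓ — passes.
P4 (24 nt, A=5 T=4 G=8 C=7): Tm = 64.9 + 41·(15 − 16.4)/24 = 62.5°C ✓; 3' end GGC has 3 G/C ✓; length 24 ✓ — passes.
P5 (26 nt, A=10 T=6 G=6 C=4): Tm = 64.9 + 41·(10 − 16.4)/26 = 54.8°C ✓; 3' end TTT has 0 G/C, need ≥2 ✗; length 26 ✓ — fails.

P1, P3 and P4.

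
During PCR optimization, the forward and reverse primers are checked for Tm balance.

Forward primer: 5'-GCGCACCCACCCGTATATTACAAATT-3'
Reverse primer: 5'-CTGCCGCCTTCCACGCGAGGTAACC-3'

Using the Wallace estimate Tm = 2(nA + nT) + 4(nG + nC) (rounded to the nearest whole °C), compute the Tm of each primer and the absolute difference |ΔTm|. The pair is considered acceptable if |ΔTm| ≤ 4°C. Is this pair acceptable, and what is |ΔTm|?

|ΔTm| = 8°C; the pair is not acceptable.

Forward: A=8 T=6 G=3 C=9 → Tm = 2·14 + 4·12 = 76°C.
Reverse: A=4 T=4 G=6 C=11 → Tm = 2·8 + 4·17 = 84°C.
|ΔTm| = |76 − 84| = 8°C, > 4°C.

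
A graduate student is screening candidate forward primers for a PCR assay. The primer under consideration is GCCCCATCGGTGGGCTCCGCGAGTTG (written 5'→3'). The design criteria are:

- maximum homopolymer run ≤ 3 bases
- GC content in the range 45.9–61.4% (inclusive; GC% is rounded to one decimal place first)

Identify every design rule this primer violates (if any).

Fails: homopolymer run, GC content.

Base counts: A=2, T=5, G=10, C=9 (length 26).
homopolymer run: longest run = 4, exceeds 3 ✗
GC content: GC 19/26 = 73.1%, outside 45.9–61.4% ✗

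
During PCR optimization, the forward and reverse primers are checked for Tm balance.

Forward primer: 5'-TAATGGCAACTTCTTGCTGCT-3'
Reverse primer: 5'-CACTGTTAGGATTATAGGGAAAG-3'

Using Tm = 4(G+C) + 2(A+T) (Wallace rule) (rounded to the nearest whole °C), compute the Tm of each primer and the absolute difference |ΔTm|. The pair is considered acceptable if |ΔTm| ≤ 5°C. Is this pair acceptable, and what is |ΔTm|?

|ΔTm| = 4°C; the pair is acceptable.

Forward: A=4 T=8 G=4 C=5 → Tm = 2·12 + 4·9 = 60°C.
Reverse: A=8 T=6 G=7 C=2 → Tm = 2·14 + 4·9 = 64°C.
|ΔTm| = |60 − 64| = 4°C, ≤ 5°C.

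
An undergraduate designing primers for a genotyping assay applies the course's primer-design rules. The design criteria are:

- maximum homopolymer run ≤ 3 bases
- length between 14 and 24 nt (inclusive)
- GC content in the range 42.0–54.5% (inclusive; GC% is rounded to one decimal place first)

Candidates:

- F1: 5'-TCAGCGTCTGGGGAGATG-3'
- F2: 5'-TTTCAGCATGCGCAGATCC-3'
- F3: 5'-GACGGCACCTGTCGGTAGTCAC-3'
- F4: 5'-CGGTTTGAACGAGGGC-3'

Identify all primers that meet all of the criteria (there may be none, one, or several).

F2 only.

F1 (18 nt, A=3 T=4 G=8 C=3): longest run = 4, exceeds 3 ✗; length 18 ✓; GC 11/18 = 61.1%, outside 42.0–54.5% ✗ — fails.
F2 (19 nt, A=4 T=5 G=4 C=6): longest run = 3 ✓; length 19 ✓; GC 10/19 = 52.6% ✓ — passes.
F3 (22 nt, A=4 T=4 G=7 C=7): longest run = 2 ✓; length 22 ✓; GC 14/22 = 63.6%, outside 42.0–54.5% ✗ — fails.
F4 (16 nt, A=3 T=3 G=7 C=3): longest run = 3 ✓; length 16 ✓; GC 10/16 = 62.5%, outside 42.0–54.5% ✗ — fails.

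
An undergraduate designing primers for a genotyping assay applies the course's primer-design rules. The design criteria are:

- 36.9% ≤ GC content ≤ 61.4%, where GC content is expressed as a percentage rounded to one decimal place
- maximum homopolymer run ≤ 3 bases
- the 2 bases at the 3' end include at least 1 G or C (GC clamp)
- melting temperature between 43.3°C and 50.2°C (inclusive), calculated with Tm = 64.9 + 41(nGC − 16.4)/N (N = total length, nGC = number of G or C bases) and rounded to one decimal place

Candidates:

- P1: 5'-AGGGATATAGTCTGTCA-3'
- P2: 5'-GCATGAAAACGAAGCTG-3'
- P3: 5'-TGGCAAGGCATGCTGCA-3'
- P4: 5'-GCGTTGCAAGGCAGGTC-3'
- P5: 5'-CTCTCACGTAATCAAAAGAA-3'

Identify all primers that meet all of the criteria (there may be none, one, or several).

P1 (17 nt, A=5 T=5 G=5 C=2): GC 7/17 = 41.2% ✓; longest run = 3 ✓; 3' end CA has 1 G/C ✓; Tm = 64.9 + 41·(7 − 16.4)/17 = 42.2°C, outside 43.3–50.2°C ✗ — fails.
P2 (17 nt, A=7 T=2 G=5 C=3): GC 8/17 = 47.1% ✓; longest run = 4, exceeds 3 ✗; 3' end TG has 1 G/C ✓; Tm = 64.9 + 41·(8 − 16.4)/17 = 44.6°C ✓ — fails.
P3 (17 nt, A=4 T=3 G=6 C=4): GC 10/17 = 58.8% ✓; longest run = 2 ✓; 3' end CA has 1 G/C ✓; Tm = 64.9 + 41·(10 − 16.4)/17 = 49.5°C ✓ — passes.
P4 (17 nt, A=3 T=3 G=7 C=4): GC 11/17 = 64.7%, outside 36.9–61.4% ✗; longest run = 2 ✓; 3' end TC has 1 G/C ✓; Tm = 64.9 + 41·(11 − 16.4)/17 = 51.9°C, outside 43.3–50.2°C ✗ — fails.
P5 (20 nt, A=9 T=4 G=2 C=5): GC 7/20 = 35.0%, outside 36.9–61.4% ✗; longest run = 4, exceeds 3 ✗; 3' end AA has 0 G/C, need ≥1 ✗; Tm = 64.9 + 41·(7 − 16.4)/20 = 45.6°C ✓ — fails.

P3 only.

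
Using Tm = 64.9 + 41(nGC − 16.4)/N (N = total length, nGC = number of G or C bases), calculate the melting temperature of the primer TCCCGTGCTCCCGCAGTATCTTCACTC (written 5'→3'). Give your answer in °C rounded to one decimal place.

64.3°C

Base counts: A=3, T=8, G=4, C=12; G+C = 16, N = 27.
Tm = 64.9 + 41·(16 − 16.4)/27 = 64.9 + -16.40/27 = 64.3°C.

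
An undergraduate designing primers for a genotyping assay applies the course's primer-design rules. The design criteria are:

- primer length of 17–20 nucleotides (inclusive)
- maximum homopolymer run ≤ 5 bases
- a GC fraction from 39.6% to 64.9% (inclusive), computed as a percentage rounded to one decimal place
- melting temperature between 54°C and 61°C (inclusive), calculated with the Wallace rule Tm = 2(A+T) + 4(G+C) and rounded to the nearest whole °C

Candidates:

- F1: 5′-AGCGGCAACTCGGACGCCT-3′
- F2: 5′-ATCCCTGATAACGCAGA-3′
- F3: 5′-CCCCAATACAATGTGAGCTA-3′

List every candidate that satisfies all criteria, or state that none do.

F3 only.

F1 (19 nt, A=4 T=2 G=6 C=7): length 19 ✓; longest run = 2 ✓; GC 13/19 = 68.4%, outside 39.6–64.9% ✗; Tm = 2·6 + 4·13 = 64°C, outside 54–61°C ✗ — fails.
F2 (17 nt, A=6 T=3 G=3 C=5): length 17 ✓; longest run = 3 ✓; GC 8/17 = 47.1% ✓; Tm = 2·9 + 4·8 = 50°C, outside 54–61°C ✗ — fails.
F3 (20 nt, A=7 T=4 G=3 C=6): length 20 ✓; longest run = 4 ✓; GC 9/20 = 45.0% ✓; Tm = 2·11 + 4·9 = 58°C ✓ — passes.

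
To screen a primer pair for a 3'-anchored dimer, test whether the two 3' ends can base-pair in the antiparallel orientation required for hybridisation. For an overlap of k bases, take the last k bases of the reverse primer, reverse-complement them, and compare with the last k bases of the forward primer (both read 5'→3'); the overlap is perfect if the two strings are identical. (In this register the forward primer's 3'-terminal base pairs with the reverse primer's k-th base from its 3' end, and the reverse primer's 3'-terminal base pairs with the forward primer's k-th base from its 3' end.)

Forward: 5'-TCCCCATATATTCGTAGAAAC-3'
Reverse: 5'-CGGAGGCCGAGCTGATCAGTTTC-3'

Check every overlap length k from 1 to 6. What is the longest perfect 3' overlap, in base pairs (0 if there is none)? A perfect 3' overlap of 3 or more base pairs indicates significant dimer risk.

Last 6 bases (5'→3') — forward …AGAAAC, reverse …AGTTTC.
Reverse complement of the reverse primer's last 6 bases: GAAACT; its first k bases are the reverse complement of the reverse primer's last k bases, so a perfect k-base overlap needs the forward primer's last k bases to equal them.
Comparing (forward last k vs required): k=1: C vs G ✗; k=2: AC vs GA ✗; k=3: AAC vs GAA ✗; k=4: AAAC vs GAAA ✗; k=5: GAAAC vs GAAAC ✓; k=6: AGAAAC vs GAAACT ✗.
Only k = 5 is perfect, so the longest perfect 3' overlap is 5.

Longest perfect overlap: 5 complementary base pairs; significant dimer risk (threshold 3).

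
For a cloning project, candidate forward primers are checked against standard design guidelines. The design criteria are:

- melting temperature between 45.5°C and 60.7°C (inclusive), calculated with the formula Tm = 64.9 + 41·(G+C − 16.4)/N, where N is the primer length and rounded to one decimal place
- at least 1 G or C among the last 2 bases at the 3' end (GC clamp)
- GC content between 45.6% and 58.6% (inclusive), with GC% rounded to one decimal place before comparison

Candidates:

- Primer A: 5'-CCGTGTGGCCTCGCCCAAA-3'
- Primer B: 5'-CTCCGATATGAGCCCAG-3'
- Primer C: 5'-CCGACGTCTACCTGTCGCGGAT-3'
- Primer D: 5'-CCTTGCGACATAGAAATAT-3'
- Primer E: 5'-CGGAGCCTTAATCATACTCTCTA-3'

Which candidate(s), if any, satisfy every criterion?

Primer A (19 nt, A=3 T=3 G=5 C=8): Tm = 64.9 + 41·(13 − 16.4)/19 = 57.6°C ✓; 3' end AA has 0 G/C, need ≥1 ✗; GC 13/19 = 68.4%, outside 45.6–58.6% ✗ — fails.
Primer B (17 nt, A=4 T=3 G=4 C=6): Tm = 64.9 + 41·(10 − 16.4)/17 = 49.5°C ✓; 3' end AG has 1 G/C ✓; GC 10/17 = 58.8%, outside 45.6–58.6% ✗ — fails.
Primer C (22 nt, A=3 T=5 G=6 C=8): Tm = 64.9 + 41·(14 − 16.4)/22 = 60.4°C ✓; 3' end AT has 0 G/C, need ≥1 ✗; GC 14/22 = 63.6%, outside 45.6–58.6% ✗ — fails.
Primer D (19 nt, A=7 T=5 G=3 C=4): Tm = 64.9 + 41·(7 − 16.4)/19 = 44.6°C, outside 45.5–60.7°C ✗; 3' end AT has 0 G/C, need ≥1 ✗; GC 7/19 = 36.8%, outside 45.6–58.6% ✗ — fails.
Primer E (23 nt, A=6 T=7 G=3 C=7): Tm = 64.9 + 41·(10 − 16.4)/23 = 53.5°C ✓; 3' end TA has 0 G/C, need ≥1 ✗; GC 10/23 = 43.5%, outside 45.6–58.6% ✗ — fails.

None of the candidates satisfy all criteria.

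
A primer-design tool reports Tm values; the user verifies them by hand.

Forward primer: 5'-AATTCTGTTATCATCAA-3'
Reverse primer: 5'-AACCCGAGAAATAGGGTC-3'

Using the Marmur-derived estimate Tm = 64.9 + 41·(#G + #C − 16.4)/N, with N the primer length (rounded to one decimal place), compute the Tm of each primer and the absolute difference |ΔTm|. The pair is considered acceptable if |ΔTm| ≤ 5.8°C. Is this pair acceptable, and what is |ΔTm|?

|ΔTm| = 13.0°C; the pair is not acceptable.

Forward: G+C = 4, N = 17 → Tm = 64.9 + 41·(4 − 16.4)/17 = 35.0°C.
Reverse: G+C = 9, N = 18 → Tm = 64.9 + 41·(9 − 16.4)/18 = 48.0°C.
|ΔTm| = |35.0 − 48.0| = 13.0°C, > 5.8°C.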